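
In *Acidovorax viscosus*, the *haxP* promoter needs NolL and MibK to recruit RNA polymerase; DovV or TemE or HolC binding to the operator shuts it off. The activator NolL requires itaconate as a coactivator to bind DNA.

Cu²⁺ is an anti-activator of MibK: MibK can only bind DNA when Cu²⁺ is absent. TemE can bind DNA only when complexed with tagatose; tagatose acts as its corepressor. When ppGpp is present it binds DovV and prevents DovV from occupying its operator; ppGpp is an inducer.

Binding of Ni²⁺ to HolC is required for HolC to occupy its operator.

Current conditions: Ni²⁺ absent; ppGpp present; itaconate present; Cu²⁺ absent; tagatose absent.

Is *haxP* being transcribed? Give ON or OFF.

ON

ppGpp is present, so DovV is inactive.
Tagatose is absent, so TemE is inactive.
Itaconate is present, so NolL is active.
Ni²⁺ is absent, so HolC is inactive.
Cu²⁺ is absent, so MibK is active.
No repressor is bound and NolL and MibK are active, so *haxP* is transcribed.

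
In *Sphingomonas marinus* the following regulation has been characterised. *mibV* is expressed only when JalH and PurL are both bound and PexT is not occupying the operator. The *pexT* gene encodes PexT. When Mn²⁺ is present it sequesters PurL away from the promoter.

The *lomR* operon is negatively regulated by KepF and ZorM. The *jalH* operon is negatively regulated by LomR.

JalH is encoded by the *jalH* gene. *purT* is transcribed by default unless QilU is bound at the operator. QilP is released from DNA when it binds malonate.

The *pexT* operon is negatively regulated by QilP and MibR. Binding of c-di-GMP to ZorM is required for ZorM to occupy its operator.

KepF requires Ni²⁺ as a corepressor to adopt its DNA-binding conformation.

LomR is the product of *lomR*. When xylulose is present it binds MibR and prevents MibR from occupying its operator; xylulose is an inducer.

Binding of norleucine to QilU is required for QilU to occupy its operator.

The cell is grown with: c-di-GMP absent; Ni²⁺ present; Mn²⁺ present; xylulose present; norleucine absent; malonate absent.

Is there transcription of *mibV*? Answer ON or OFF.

Ni²⁺ is present, so KepF is active.
c-di-GMP is absent, so ZorM is inactive.
With repressor KepF bound, *lomR* is not transcribed.
So LomR is not produced.
With no repressor bound, *jalH* is transcribed.
So JalH is produced and active.
Mn²⁺ is present, so PurL is inactive.
Malonate is absent, so QilP is active.
Xylulose is present, so MibR is inactive.
With repressor QilP bound, *pexT* is not transcribed.
So PexT is not produced.
Required activator PurL is absent, so *mibV* is not transcribed.

OFF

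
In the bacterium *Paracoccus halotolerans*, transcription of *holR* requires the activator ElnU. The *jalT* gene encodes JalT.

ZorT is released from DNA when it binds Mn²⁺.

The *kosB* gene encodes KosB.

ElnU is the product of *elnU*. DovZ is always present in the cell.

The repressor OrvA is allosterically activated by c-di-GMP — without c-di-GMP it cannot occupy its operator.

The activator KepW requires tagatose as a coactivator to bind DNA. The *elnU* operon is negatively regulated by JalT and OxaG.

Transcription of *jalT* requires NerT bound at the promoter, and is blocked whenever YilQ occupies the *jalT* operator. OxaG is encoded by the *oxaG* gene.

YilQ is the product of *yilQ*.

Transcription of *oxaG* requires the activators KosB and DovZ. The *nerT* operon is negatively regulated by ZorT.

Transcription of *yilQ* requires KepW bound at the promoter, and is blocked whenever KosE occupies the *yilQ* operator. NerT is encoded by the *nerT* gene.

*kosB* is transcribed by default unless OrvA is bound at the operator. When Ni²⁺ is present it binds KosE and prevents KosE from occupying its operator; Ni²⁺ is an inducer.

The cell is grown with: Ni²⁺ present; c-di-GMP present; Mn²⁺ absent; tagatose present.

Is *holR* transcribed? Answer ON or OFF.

Ni²⁺ is present, so KosE is inactive.
Tagatose is present, so KepW is active.
No repressor is bound and KepW is active, so *yilQ* is transcribed.
So YilQ is produced and active.
Mn²⁺ is absent, so ZorT is active.
With repressor ZorT bound, *nerT* is not transcribed.
So NerT is not produced.
With repressor YilQ bound, *jalT* is not transcribed.
So JalT is not produced.
c-di-GMP is present, so OrvA is active.
With repressor OrvA bound, *kosB* is not transcribed.
So KosB is not produced.
DovZ is produced constitutively and is active.
Required activator KosB is absent, so *oxaG* is not transcribed.
So OxaG is not produced.
With no repressor bound, *elnU* is transcribed.
So ElnU is produced and active.
No repressor is bound and ElnU is active, so *holR* is transcribed.

ON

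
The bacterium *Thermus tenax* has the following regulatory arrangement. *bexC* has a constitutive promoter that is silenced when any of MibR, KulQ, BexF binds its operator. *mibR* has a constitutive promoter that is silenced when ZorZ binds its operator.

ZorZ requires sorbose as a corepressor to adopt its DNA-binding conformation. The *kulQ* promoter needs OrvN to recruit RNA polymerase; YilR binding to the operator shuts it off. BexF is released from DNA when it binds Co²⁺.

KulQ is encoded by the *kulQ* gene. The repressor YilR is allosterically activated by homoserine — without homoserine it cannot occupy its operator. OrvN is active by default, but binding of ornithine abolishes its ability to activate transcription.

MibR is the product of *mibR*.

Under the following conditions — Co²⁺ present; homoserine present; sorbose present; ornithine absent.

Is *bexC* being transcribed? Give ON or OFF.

ON

Sorbose is present, so ZorZ is active.
With repressor ZorZ bound, *mibR* is not transcribed.
So MibR is not produced.
Ornithine is absent, so OrvN is active.
Homoserine is present, so YilR is active.
With repressor YilR bound, *kulQ* is not transcribed.
So KulQ is not produced.
Co²⁺ is present, so BexF is inactive.
With no repressor bound, *bexC* is transcribed.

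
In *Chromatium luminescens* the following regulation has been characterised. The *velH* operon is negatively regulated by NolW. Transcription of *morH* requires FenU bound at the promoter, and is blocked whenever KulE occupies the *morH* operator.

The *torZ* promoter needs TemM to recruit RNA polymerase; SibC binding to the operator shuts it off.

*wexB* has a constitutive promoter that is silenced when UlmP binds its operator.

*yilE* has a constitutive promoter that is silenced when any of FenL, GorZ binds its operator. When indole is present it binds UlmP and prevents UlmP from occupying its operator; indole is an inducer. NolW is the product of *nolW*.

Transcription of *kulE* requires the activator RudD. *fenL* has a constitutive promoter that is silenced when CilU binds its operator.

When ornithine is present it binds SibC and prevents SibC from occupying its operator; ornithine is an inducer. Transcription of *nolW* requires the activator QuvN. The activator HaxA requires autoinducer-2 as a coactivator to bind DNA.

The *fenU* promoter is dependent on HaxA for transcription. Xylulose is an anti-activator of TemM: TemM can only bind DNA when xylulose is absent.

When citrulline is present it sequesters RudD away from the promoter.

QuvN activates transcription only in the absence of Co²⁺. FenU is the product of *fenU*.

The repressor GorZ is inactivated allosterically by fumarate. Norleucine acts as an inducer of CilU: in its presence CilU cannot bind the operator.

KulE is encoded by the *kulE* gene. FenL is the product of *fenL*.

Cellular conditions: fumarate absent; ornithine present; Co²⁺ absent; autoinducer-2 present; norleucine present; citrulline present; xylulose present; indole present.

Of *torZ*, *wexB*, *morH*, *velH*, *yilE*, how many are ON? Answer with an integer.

2

Xylulose is present, so TemM is inactive.
Ornithine is present, so SibC is inactive.
Required activator TemM is absent, so *torZ* is not transcribed.
→ *torZ* is OFF.
Indole is present, so UlmP is inactive.
With no repressor bound, *wexB* is transcribed.
→ *wexB* is ON.
Citrulline is present, so RudD is inactive.
Required activator RudD is absent, so *kulE* is not transcribed.
So KulE is not produced.
Autoinducer-2 is present, so HaxA is active.
No repressor is bound and HaxA is active, so *fenU* is transcribed.
So FenU is produced and active.
No repressor is bound and FenU is active, so *morH* is transcribed.
→ *morH* is ON.
Co²⁺ is absent, so QuvN is active.
No repressor is bound and QuvN is active, so *nolW* is transcribed.
So NolW is produced and active.
With repressor NolW bound, *velH* is not transcribed.
→ *velH* is OFF.
Norleucine is present, so CilU is inactive.
With no repressor bound, *fenL* is transcribed.
So FenL is produced and active.
Fumarate is absent, so GorZ is active.
With repressor FenL bound, *yilE* is not transcribed.
→ *yilE* is OFF.
2 of the 5 genes are transcribed.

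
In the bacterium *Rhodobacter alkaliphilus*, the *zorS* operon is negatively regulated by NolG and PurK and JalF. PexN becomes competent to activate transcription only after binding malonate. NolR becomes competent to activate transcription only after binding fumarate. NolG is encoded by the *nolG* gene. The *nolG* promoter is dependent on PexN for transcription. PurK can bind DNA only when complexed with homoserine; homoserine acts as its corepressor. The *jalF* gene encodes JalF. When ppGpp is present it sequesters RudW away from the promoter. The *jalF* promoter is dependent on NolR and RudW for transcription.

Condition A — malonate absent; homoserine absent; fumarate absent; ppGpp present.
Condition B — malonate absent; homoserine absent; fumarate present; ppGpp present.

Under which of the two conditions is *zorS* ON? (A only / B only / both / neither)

Condition A:
Malonate is absent, so PexN is inactive.
Required activator PexN is absent, so *nolG* is not transcribed.
So NolG is not produced.
Homoserine is absent, so PurK is inactive.
Fumarate is absent, so NolR is inactive.
ppGpp is present, so RudW is inactive.
Required activator NolR is absent, so *jalF* is not transcribed.
So JalF is not produced.
With no repressor bound, *zorS* is transcribed.
→ *zorS* is ON in A.
Condition B:
Malonate is absent, so PexN is inactive.
Required activator PexN is absent, so *nolG* is not transcribed.
So NolG is not produced.
Homoserine is absent, so PurK is inactive.
Fumarate is present, so NolR is active.
ppGpp is present, so RudW is inactive.
Required activator RudW is absent, so *jalF* is not transcribed.
So JalF is not produced.
With no repressor bound, *zorS* is transcribed.
→ *zorS* is ON in B.

both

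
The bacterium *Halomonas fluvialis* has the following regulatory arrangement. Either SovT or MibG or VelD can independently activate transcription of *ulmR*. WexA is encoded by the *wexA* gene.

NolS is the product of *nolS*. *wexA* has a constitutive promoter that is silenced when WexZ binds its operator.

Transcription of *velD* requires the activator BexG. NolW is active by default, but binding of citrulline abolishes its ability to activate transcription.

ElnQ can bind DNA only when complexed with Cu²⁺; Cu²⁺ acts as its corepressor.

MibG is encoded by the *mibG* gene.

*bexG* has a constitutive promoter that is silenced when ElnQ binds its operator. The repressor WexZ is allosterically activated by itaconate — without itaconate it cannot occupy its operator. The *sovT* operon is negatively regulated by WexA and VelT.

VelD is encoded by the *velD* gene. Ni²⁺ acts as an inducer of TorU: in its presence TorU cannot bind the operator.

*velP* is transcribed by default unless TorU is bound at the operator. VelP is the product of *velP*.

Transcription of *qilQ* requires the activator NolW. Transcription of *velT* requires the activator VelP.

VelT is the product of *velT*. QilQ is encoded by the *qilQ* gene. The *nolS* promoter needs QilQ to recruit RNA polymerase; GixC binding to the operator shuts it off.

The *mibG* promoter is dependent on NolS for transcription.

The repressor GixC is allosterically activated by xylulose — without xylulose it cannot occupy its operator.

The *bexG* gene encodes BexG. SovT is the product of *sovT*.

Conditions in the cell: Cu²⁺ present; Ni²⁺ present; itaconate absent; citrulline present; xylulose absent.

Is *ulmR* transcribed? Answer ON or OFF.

Itaconate is absent, so WexZ is inactive.
With no repressor bound, *wexA* is transcribed.
So WexA is produced and active.
Ni²⁺ is present, so TorU is inactive.
With no repressor bound, *velP* is transcribed.
So VelP is produced and active.
No repressor is bound and VelP is active, so *velT* is transcribed.
So VelT is produced and active.
With repressor WexA bound, *sovT* is not transcribed.
So SovT is not produced.
Xylulose is absent, so GixC is inactive.
Citrulline is present, so NolW is inactive.
Required activator NolW is absent, so *qilQ* is not transcribed.
So QilQ is not produced.
Required activator QilQ is absent, so *nolS* is not transcribed.
So NolS is not produced.
Required activator NolS is absent, so *mibG* is not transcribed.
So MibG is not produced.
Cu²⁺ is present, so ElnQ is active.
With repressor ElnQ bound, *bexG* is not transcribed.
So BexG is not produced.
Required activator BexG is absent, so *velD* is not transcribed.
So VelD is not produced.
No activator is available at the *ulmR* promoter, so *ulmR* is not transcribed.

OFF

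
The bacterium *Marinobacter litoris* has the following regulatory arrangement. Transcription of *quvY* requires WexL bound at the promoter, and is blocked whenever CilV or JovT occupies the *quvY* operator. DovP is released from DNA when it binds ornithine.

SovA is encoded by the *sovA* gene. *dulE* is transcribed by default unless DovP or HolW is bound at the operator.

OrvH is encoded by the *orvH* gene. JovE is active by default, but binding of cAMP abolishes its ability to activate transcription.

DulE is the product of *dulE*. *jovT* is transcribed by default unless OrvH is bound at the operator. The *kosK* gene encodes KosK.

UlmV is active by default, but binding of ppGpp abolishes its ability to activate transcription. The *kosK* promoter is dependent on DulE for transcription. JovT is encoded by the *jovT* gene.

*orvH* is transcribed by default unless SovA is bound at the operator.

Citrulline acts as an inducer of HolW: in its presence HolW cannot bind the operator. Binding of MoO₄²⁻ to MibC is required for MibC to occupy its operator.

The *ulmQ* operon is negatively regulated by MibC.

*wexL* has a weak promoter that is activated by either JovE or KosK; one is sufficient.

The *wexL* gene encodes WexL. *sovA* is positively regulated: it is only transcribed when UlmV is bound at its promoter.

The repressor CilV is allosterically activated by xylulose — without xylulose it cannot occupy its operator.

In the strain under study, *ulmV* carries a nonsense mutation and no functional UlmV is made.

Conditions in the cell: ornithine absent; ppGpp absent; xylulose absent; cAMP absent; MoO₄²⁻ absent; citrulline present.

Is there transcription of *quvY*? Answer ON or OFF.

Xylulose is absent, so CilV is inactive.
cAMP is absent, so JovE is active.
Ornithine is absent, so DovP is active.
Citrulline is present, so HolW is inactive.
With repressor DovP bound, *dulE* is not transcribed.
So DulE is not produced.
Required activator DulE is absent, so *kosK* is not transcribed.
So KosK is not produced.
Activator JovE is present, so *wexL* is transcribed.
So WexL is produced and active.
UlmV is non-functional in this strain, so it has no effect.
Required activator UlmV is absent, so *sovA* is not transcribed.
So SovA is not produced.
With no repressor bound, *orvH* is transcribed.
So OrvH is produced and active.
With repressor OrvH bound, *jovT* is not transcribed.
So JovT is not produced.
No repressor is bound and WexL is active, so *quvY* is transcribed.

ON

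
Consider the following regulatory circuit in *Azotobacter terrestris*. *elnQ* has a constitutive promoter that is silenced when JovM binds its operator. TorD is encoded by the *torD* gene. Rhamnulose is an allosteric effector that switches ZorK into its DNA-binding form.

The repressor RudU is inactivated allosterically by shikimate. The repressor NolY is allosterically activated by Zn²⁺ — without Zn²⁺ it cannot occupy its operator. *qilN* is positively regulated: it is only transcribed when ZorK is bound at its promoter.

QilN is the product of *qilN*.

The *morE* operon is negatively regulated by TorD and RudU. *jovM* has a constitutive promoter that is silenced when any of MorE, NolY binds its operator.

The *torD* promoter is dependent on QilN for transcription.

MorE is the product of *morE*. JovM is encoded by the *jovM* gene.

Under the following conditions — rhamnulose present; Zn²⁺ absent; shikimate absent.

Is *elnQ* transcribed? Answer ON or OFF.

Rhamnulose is present, so ZorK is active.
No repressor is bound and ZorK is active, so *qilN* is transcribed.
So QilN is produced and active.
No repressor is bound and QilN is active, so *torD* is transcribed.
So TorD is produced and active.
Shikimate is absent, so RudU is active.
With repressor TorD bound, *morE* is not transcribed.
So MorE is not produced.
Zn²⁺ is absent, so NolY is inactive.
With no repressor bound, *jovM* is transcribed.
So JovM is produced and active.
With repressor JovM bound, *elnQ* is not transcribed.

OFF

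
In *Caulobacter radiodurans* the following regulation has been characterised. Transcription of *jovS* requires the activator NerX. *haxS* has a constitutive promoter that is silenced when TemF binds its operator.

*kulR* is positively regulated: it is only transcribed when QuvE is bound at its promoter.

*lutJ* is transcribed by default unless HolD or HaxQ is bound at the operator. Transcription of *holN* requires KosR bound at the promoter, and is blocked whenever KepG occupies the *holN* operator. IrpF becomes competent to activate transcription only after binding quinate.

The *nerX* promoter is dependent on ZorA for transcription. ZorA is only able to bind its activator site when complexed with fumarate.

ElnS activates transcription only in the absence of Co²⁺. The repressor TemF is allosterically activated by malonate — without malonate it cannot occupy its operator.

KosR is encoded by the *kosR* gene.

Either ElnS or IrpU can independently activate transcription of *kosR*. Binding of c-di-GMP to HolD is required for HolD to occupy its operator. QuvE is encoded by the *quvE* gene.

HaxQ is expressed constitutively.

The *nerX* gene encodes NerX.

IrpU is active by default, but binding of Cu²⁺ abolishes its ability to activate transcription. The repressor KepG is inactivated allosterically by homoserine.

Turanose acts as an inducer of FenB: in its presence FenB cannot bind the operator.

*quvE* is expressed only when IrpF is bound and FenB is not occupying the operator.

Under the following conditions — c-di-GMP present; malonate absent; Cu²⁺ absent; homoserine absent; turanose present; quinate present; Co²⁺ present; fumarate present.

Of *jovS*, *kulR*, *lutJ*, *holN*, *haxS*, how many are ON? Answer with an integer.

3

Fumarate is present, so ZorA is active.
No repressor is bound and ZorA is active, so *nerX* is transcribed.
So NerX is produced and active.
No repressor is bound and NerX is active, so *jovS* is transcribed.
→ *jovS* is ON.
Turanose is present, so FenB is inactive.
Quinate is present, so IrpF is active.
No repressor is bound and IrpF is active, so *quvE* is transcribed.
So QuvE is produced and active.
No repressor is bound and QuvE is active, so *kulR* is transcribed.
→ *kulR* is ON.
c-di-GMP is present, so HolD is active.
HaxQ is produced constitutively and is active.
With repressor HolD bound, *lutJ* is not transcribed.
→ *lutJ* is OFF.
Homoserine is absent, so KepG is active.
Co²⁺ is present, so ElnS is inactive.
Cu²⁺ is absent, so IrpU is active.
Activator IrpU is present, so *kosR* is transcribed.
So KosR is produced and active.
With repressor KepG bound, *holN* is not transcribed.
→ *holN* is OFF.
Malonate is absent, so TemF is inactive.
With no repressor bound, *haxS* is transcribed.
→ *haxS* is ON.
3 of the 5 genes are transcribed.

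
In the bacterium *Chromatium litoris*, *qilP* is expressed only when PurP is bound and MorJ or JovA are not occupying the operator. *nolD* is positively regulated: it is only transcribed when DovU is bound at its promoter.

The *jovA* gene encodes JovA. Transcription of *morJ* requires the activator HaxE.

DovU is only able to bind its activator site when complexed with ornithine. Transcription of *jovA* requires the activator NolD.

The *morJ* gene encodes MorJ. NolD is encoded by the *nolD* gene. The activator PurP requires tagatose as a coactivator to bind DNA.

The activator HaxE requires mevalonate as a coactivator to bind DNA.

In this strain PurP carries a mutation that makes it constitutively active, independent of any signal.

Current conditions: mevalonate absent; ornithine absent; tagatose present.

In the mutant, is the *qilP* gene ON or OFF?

Mevalonate is absent, so HaxE is inactive.
Required activator HaxE is absent, so *morJ* is not transcribed.
So MorJ is not produced.
Ornithine is absent, so DovU is inactive.
Required activator DovU is absent, so *nolD* is not transcribed.
So NolD is not produced.
Required activator NolD is absent, so *jovA* is not transcribed.
So JovA is not produced.
PurP is constitutively active in this strain.
No repressor is bound and PurP is active, so *qilP* is transcribed.

ON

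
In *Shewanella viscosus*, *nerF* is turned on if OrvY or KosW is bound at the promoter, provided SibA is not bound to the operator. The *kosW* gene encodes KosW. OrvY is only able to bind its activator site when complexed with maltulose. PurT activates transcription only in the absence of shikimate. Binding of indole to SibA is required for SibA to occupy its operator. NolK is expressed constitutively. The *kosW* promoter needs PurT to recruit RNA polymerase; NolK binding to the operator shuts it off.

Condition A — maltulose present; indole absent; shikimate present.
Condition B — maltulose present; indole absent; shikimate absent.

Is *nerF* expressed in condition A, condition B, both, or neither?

Condition A:
Maltulose is present, so OrvY is active.
Indole is absent, so SibA is inactive.
NolK is produced constitutively and is active.
Shikimate is present, so PurT is inactive.
With repressor NolK bound, *kosW* is not transcribed.
So KosW is not produced.
Activator OrvY is present, so *nerF* is transcribed.
→ *nerF* is ON in A.
Condition B:
Maltulose is present, so OrvY is active.
Indole is absent, so SibA is inactive.
NolK is produced constitutively and is active.
Shikimate is absent, so PurT is active.
With repressor NolK bound, *kosW* is not transcribed.
So KosW is not produced.
Activator OrvY is present, so *nerF* is transcribed.
→ *nerF* is ON in B.

both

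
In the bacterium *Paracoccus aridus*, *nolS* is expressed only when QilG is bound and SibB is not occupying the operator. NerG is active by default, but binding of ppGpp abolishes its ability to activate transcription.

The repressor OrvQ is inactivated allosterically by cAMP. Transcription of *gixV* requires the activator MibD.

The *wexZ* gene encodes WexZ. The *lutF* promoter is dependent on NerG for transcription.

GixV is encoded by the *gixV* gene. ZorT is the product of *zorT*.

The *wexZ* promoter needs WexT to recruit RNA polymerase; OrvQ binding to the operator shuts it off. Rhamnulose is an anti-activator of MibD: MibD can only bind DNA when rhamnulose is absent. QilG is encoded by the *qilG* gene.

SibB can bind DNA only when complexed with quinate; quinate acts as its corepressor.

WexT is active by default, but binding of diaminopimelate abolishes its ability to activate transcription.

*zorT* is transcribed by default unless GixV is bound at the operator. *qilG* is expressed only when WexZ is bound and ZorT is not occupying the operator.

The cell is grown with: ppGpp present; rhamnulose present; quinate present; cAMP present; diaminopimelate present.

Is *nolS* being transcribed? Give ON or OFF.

cAMP is present, so OrvQ is inactive.
Diaminopimelate is present, so WexT is inactive.
Required activator WexT is absent, so *wexZ* is not transcribed.
So WexZ is not produced.
Rhamnulose is present, so MibD is inactive.
Required activator MibD is absent, so *gixV* is not transcribed.
So GixV is not produced.
With no repressor bound, *zorT* is transcribed.
So ZorT is produced and active.
With repressor ZorT bound, *qilG* is not transcribed.
So QilG is not produced.
Quinate is present, so SibB is active.
With repressor SibB bound, *nolS* is not transcribed.

OFF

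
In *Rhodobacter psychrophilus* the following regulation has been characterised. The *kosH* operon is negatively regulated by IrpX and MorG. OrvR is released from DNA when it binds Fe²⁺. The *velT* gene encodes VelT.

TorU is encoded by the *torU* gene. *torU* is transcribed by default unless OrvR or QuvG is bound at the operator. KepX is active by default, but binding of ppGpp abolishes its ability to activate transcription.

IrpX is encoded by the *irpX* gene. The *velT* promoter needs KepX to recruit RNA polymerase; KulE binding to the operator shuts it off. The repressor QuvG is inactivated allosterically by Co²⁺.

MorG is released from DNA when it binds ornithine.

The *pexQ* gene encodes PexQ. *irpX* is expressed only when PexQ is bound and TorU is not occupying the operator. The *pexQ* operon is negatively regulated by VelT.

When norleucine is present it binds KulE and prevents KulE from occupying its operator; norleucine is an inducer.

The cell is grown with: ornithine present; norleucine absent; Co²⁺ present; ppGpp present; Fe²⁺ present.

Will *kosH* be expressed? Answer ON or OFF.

ON

Fe²⁺ is present, so OrvR is inactive.
Co²⁺ is present, so QuvG is inactive.
With no repressor bound, *torU* is transcribed.
So TorU is produced and active.
ppGpp is present, so KepX is inactive.
Norleucine is absent, so KulE is active.
With repressor KulE bound, *velT* is not transcribed.
So VelT is not produced.
With no repressor bound, *pexQ* is transcribed.
So PexQ is produced and active.
With repressor TorU bound, *irpX* is not transcribed.
So IrpX is not produced.
Ornithine is present, so MorG is inactive.
With no repressor bound, *kosH* is transcribed.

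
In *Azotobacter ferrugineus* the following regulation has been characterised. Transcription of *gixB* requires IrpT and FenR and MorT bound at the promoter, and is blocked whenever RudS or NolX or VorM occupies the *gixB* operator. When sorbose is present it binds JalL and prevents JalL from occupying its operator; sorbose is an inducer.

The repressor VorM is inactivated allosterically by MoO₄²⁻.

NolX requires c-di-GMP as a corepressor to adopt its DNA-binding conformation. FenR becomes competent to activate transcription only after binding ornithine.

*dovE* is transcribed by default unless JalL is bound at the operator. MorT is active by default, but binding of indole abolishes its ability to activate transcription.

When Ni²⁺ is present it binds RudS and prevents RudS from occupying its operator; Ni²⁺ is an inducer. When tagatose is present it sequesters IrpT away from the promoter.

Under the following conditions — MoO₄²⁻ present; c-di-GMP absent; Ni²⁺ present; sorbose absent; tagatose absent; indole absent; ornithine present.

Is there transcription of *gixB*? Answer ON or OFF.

Tagatose is absent, so IrpT is active.
Ornithine is present, so FenR is active.
Indole is absent, so MorT is active.
Ni²⁺ is present, so RudS is inactive.
c-di-GMP is absent, so NolX is inactive.
MoO₄²⁻ is present, so VorM is inactive.
No repressor is bound and IrpT and FenR and MorT are active, so *gixB* is transcribed.

ON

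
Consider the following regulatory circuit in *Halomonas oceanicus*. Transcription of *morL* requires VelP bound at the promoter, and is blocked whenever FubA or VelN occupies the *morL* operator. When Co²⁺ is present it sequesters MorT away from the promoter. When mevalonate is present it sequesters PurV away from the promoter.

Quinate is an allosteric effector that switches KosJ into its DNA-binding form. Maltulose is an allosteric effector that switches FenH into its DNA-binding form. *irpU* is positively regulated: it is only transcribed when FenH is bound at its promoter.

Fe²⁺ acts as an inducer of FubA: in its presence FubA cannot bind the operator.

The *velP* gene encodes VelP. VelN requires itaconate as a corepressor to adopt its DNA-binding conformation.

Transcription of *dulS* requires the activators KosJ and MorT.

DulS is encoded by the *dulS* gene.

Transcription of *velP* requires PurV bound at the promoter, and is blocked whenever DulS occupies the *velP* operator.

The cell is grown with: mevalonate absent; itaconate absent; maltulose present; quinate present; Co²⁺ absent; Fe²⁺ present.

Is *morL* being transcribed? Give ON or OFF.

Fe²⁺ is present, so FubA is inactive.
Itaconate is absent, so VelN is inactive.
Mevalonate is absent, so PurV is active.
Quinate is present, so KosJ is active.
Co²⁺ is absent, so MorT is active.
No repressor is bound and KosJ and MorT are active, so *dulS* is transcribed.
So DulS is produced and active.
With repressor DulS bound, *velP* is not transcribed.
So VelP is not produced.
Required activator VelP is absent, so *morL* is not transcribed.

OFF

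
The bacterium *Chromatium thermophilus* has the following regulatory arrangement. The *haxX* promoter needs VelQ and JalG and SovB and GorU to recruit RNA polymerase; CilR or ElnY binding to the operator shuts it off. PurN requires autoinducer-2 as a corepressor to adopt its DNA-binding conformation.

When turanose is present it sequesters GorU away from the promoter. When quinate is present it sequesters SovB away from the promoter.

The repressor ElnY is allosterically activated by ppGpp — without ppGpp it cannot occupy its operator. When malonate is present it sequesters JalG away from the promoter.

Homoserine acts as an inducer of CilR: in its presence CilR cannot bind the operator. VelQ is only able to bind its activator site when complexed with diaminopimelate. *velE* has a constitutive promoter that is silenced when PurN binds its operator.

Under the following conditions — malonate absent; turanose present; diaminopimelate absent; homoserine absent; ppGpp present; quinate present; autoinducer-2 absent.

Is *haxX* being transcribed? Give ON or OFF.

OFF

Diaminopimelate is absent, so VelQ is inactive.
Malonate is absent, so JalG is active.
Homoserine is absent, so CilR is active.
Quinate is present, so SovB is inactive.
ppGpp is present, so ElnY is active.
Turanose is present, so GorU is inactive.
With repressor CilR bound, *haxX* is not transcribed.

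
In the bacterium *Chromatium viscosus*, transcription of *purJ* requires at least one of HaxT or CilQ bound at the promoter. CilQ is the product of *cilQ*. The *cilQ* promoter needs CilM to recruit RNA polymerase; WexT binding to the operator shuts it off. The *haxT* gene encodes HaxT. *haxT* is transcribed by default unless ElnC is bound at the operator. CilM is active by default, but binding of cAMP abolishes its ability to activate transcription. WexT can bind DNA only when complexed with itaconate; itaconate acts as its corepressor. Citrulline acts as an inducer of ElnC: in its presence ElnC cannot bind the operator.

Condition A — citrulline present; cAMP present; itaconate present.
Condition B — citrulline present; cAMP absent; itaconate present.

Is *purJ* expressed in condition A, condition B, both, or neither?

both

Condition A:
Citrulline is present, so ElnC is inactive.
With no repressor bound, *haxT* is transcribed.
So HaxT is produced and active.
cAMP is present, so CilM is inactive.
Itaconate is present, so WexT is active.
With repressor WexT bound, *cilQ* is not transcribed.
So CilQ is not produced.
Activator HaxT is present, so *purJ* is transcribed.
→ *purJ* is ON in A.
Condition B:
Citrulline is present, so ElnC is inactive.
With no repressor bound, *haxT* is transcribed.
So HaxT is produced and active.
cAMP is absent, so CilM is active.
Itaconate is present, so WexT is active.
With repressor WexT bound, *cilQ* is not transcribed.
So CilQ is not produced.
Activator HaxT is present, so *purJ* is transcribed.
→ *purJ* is ON in B.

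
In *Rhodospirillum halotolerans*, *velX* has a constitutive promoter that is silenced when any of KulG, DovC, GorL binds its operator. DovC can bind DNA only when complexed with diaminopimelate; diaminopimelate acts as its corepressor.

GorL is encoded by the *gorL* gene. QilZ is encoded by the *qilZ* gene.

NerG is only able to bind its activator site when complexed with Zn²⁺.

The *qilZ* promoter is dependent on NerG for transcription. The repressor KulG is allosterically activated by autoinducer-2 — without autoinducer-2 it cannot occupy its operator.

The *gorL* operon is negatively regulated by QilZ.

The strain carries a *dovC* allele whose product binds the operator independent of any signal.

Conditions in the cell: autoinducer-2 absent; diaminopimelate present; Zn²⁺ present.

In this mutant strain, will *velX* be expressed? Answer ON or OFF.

OFF

Autoinducer-2 is absent, so KulG is inactive.
DovC is constitutively active in this strain.
Zn²⁺ is present, so NerG is active.
No repressor is bound and NerG is active, so *qilZ* is transcribed.
So QilZ is produced and active.
With repressor QilZ bound, *gorL* is not transcribed.
So GorL is not produced.
With repressor DovC bound, *velX* is not transcribed.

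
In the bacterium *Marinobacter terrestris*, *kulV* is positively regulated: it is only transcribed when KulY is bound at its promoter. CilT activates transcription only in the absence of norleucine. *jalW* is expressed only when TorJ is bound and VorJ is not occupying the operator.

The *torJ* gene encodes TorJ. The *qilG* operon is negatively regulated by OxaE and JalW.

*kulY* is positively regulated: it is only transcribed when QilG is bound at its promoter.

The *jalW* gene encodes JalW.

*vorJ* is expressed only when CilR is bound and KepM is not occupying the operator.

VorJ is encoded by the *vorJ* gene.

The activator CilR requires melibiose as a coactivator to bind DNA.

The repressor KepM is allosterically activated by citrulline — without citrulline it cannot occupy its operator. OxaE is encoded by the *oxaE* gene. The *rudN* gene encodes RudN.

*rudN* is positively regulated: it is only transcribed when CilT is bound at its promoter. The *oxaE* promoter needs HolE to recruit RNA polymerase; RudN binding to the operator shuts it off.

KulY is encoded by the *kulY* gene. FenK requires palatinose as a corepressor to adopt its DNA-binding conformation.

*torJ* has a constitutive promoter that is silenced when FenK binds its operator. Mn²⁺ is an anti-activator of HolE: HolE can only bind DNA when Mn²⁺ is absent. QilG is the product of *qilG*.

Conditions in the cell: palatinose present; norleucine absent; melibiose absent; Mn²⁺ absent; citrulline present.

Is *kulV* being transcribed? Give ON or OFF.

Norleucine is absent, so CilT is active.
No repressor is bound and CilT is active, so *rudN* is transcribed.
So RudN is produced and active.
Mn²⁺ is absent, so HolE is active.
With repressor RudN bound, *oxaE* is not transcribed.
So OxaE is not produced.
Palatinose is present, so FenK is active.
With repressor FenK bound, *torJ* is not transcribed.
So TorJ is not produced.
Citrulline is present, so KepM is active.
Melibiose is absent, so CilR is inactive.
With repressor KepM bound, *vorJ* is not transcribed.
So VorJ is not produced.
Required activator TorJ is absent, so *jalW* is not transcribed.
So JalW is not produced.
With no repressor bound, *qilG* is transcribed.
So QilG is produced and active.
No repressor is bound and QilG is active, so *kulY* is transcribed.
So KulY is produced and active.
No repressor is bound and KulY is active, so *kulV* is transcribed.

ON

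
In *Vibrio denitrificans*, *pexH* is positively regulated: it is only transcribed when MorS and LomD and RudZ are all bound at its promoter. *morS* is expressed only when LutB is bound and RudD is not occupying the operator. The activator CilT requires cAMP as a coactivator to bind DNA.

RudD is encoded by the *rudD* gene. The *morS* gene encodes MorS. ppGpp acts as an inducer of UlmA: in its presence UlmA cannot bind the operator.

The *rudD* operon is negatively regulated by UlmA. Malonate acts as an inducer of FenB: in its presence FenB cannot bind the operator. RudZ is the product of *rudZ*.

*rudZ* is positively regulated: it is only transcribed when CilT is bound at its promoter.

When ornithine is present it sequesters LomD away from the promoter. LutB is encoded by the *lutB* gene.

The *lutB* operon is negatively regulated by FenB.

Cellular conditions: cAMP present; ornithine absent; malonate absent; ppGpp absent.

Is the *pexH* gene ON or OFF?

ppGpp is absent, so UlmA is active.
With repressor UlmA bound, *rudD* is not transcribed.
So RudD is not produced.
Malonate is absent, so FenB is active.
With repressor FenB bound, *lutB* is not transcribed.
So LutB is not produced.
Required activator LutB is absent, so *morS* is not transcribed.
So MorS is not produced.
Ornithine is absent, so LomD is active.
cAMP is present, so CilT is active.
No repressor is bound and CilT is active, so *rudZ* is transcribed.
So RudZ is produced and active.
Required activator MorS is absent, so *pexH* is not transcribed.

OFF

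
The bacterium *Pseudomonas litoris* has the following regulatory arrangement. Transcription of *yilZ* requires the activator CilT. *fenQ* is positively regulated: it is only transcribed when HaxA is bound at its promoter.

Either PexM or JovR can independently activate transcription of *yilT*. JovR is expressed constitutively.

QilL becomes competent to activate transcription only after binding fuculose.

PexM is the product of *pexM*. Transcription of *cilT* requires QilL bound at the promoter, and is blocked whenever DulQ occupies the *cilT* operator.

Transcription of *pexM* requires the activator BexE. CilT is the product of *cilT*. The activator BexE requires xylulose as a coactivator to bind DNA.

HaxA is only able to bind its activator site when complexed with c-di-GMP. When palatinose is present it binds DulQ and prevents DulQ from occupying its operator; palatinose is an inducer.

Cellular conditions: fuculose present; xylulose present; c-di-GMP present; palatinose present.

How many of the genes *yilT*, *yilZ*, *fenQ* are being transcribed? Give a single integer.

3

Xylulose is present, so BexE is active.
No repressor is bound and BexE is active, so *pexM* is transcribed.
So PexM is produced and active.
JovR is produced constitutively and is active.
Activator PexM is present, so *yilT* is transcribed.
→ *yilT* is ON.
Fuculose is present, so QilL is active.
Palatinose is present, so DulQ is inactive.
No repressor is bound and QilL is active, so *cilT* is transcribed.
So CilT is produced and active.
No repressor is bound and CilT is active, so *yilZ* is transcribed.
→ *yilZ* is ON.
c-di-GMP is present, so HaxA is active.
No repressor is bound and HaxA is active, so *fenQ* is transcribed.
→ *fenQ* is ON.
3 of the 3 genes are transcribed.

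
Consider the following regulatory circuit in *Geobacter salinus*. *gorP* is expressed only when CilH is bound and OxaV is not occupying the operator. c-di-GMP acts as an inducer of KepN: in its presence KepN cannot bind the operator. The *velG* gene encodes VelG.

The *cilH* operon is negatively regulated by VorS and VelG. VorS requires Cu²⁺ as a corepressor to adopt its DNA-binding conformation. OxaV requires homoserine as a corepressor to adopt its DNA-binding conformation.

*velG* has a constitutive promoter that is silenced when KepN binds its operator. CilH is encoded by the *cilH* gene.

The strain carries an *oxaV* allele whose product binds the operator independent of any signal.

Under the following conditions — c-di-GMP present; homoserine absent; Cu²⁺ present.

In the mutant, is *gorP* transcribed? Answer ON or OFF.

OFF

OxaV is constitutively active in this strain.
Cu²⁺ is present, so VorS is active.
c-di-GMP is present, so KepN is inactive.
With no repressor bound, *velG* is transcribed.
So VelG is produced and active.
With repressor VorS bound, *cilH* is not transcribed.
So CilH is not produced.
With repressor OxaV bound, *gorP* is not transcribed.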